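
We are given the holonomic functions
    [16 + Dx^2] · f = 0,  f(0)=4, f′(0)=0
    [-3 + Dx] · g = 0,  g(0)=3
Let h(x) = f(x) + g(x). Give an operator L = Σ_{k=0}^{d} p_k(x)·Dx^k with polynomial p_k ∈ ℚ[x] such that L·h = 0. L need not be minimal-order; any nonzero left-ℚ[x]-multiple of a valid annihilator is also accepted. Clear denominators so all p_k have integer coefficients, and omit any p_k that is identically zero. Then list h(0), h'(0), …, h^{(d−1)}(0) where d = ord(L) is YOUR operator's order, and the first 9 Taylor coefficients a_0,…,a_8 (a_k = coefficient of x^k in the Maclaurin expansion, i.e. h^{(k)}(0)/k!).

L = -48 + 16·Dx - 3·Dx^2 + Dx^3  (order 3).
h: a_k = 7, 9, -37/2, 27/2, 1267/24, 243/40, -14197/720, 729/560, 40261/5760, …
ICs: h(0) = 7, h′(0) = 9, h′′(0) = -37.

f: a_k = 4, 0, -32, 0, 128/3, 0, -1024/45, 0, 2048/315, …
g: a_k = 3, 9, 27/2, 27/2, 81/8, 243/40, 243/80, 729/560, 2187/4480, …
f+g: L₀ = lclm(L_f,L_g), ord ≤ 2+1.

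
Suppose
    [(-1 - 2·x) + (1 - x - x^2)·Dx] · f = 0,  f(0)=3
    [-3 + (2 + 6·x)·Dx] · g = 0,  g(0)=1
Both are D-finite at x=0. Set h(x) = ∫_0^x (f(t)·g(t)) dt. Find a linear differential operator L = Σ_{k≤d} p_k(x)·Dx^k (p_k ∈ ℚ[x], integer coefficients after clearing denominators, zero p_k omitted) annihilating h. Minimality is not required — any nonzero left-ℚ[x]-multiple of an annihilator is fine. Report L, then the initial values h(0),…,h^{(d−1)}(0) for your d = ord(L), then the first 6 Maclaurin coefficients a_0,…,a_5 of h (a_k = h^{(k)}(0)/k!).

f: a_k = 3, 3, 6, 9, 15, 24, …
g: a_k = 1, 3/2, -9/8, 27/16, -405/128, 1701/256, …
Sym-product of L_f,L_g gives L₀ (≤ ord 1).
h=∫₀ˣh₀: take L = L₀·Dx.
L = (5 + 7·x + 9·x^2)·Dx + (-2 - 4·x + 8·x^2 + 6·x^3)·Dx^2  (order 2).
h: a_k = 0, 3, 15/4, 19/8, 315/64, 2217/640, …
ICs: h(0) = 0, h′(0) = 3.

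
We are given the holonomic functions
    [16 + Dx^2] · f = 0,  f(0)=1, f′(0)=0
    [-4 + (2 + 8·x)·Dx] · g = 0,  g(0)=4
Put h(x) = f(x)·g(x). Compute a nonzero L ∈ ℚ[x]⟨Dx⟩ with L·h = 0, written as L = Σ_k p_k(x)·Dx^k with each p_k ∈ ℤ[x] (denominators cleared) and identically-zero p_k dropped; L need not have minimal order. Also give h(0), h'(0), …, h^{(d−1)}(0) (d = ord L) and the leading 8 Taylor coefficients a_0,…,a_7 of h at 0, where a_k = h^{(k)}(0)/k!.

L = (28 + 128·x + 256·x^2) + (-4 - 16·x)·Dx + (1 + 8·x + 16·x^2)·Dx^2  (order 2).
h: a_k = 4, 8, -40, -48, 200/3, 208/3, -5584/45, 12832/45, …
ICs: h(0) = 4, h′(0) = 8.

f: a_k = 1, 0, -8, 0, 32/3, 0, -256/45, 0, …
g: a_k = 4, 8, -8, 16, -40, 112, -336, 1056, …
Product ⇒ symmetric product L₀, ord ≤ 2.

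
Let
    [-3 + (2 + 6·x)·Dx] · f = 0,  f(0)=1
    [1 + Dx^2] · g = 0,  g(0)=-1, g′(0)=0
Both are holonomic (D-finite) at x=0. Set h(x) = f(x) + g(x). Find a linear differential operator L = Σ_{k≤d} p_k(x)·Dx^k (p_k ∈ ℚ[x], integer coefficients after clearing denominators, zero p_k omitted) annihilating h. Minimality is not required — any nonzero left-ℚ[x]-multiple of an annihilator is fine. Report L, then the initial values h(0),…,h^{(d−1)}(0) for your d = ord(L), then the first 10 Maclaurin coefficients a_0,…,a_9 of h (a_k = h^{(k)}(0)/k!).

L = (-93 - 72·x - 108·x^2) + (-10 + 18·x + 216·x^2 + 216·x^3)·Dx + (-93 - 72·x - 108·x^2)·Dx^2 + (-10 + 18·x + 216·x^2 + 216·x^3)·Dx^3  (order 3).
h: a_k = 0, 3/2, -5/8, 27/16, -1231/384, 1701/256, -688841/46080, 72171/2048, -886620991/10321920, 14073345/65536, …
ICs: h(0) = 0, h′(0) = 3/2, h′′(0) = -5/4.

f: a_k = 1, 3/2, -9/8, 27/16, -405/128, 1701/256, -15309/1024, 72171/2048, -2814669/32768, 14073345/65536, …
g: a_k = -1, 0, 1/2, 0, -1/24, 0, 1/720, 0, -1/40320, 0, …
h₀=f+g: left-lcm gives L₀, ord ≤ 3.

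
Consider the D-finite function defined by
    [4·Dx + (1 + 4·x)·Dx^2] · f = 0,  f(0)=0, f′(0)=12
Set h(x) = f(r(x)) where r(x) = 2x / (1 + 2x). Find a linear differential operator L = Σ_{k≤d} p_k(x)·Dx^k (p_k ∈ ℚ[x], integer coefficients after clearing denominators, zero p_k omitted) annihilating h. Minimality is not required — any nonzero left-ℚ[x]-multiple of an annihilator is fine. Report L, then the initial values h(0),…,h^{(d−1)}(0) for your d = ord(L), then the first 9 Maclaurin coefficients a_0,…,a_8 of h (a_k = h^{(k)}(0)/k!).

f: a_k = 0, 12, -24, 64, -192, 3072/5, -2048, 49152/7, -24576, …
h₀=f(r): pull back L_f along r ⇒ L₀.
L = (12 + 40·x)·Dx + (1 + 12·x + 20·x^2)·Dx^2  (order 2).
h: a_k = 0, 24, -144, 992, -7488, 299904/5, -499968, 29999616/7, -37499904, …
ICs: h(0) = 0, h′(0) = 24.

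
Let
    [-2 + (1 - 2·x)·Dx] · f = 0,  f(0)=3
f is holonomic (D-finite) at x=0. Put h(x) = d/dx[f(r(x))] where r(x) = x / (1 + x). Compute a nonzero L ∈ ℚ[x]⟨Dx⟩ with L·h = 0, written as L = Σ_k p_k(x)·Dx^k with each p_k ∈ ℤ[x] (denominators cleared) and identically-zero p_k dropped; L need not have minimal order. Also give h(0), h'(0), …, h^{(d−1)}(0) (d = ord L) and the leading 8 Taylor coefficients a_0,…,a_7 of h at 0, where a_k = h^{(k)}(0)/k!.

L = 2 + (-1 + x)·Dx  (order 1).
h: a_k = 6, 12, 18, 24, 30, 36, 42, 48, …
ICs: h(0) = 6.

f: a_k = 3, 6, 12, 24, 48, 96, 192, 384, …
h₀=f(r): pull back L_f along r ⇒ L₀.
Differentiate: ansatz ord ≤ ord L₀ ⇒ L.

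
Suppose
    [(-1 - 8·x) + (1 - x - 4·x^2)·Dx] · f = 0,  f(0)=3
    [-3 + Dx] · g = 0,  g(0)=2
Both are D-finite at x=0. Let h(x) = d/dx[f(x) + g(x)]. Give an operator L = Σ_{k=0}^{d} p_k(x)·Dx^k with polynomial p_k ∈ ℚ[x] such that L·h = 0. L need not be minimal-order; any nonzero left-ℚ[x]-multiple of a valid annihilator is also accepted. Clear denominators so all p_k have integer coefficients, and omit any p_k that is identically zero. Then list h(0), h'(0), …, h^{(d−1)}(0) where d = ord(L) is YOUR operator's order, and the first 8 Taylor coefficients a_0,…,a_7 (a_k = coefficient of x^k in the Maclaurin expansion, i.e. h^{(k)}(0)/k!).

f: a_k = 3, 3, 15, 27, 87, 195, 543, 1323, …
g: a_k = 2, 6, 9, 9, 27/4, 81/20, 81/40, 243/280, …
h₀=f+g: left-lcm gives L₀, ord ≤ 2.
Differentiate: ansatz ord ≤ ord L₀ ⇒ L.
L = (72 + 1314·x + 1440·x^2 + 6336·x^3 + 3456·x^4) + (-45 - 426·x - 783·x^2 - 1968·x^3 + 720·x^4 + 1152·x^5)·Dx + (7 - 4·x + 101·x^2 - 48·x^3 - 624·x^4 - 384·x^5)·Dx^2  (order 2).
h: a_k = 9, 48, 108, 375, 3981/4, 65403/20, 370683/40, 7829529/280, …
ICs: h(0) = 9, h′(0) = 48.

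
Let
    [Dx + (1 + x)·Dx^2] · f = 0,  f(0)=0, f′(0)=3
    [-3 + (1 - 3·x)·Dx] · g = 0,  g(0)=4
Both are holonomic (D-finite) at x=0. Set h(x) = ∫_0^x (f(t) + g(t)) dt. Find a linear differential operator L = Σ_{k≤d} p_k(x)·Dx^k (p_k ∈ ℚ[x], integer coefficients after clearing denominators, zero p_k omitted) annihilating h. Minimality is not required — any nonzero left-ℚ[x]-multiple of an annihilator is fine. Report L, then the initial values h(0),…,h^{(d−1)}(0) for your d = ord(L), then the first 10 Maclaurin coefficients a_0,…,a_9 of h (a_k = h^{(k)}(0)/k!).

f: a_k = 0, 3, -3/2, 1, -3/4, 3/5, -1/2, 3/7, -3/8, 1/3, …
g: a_k = 4, 12, 36, 108, 324, 972, 2916, 8748, 26244, 78732, …
h₀=f+g: left-lcm gives L₀, ord ≤ 3.
∫: right-multiply L₀ by Dx.
L = (-66 - 18·x)·Dx^2 + (-52 - 120·x - 36·x^2)·Dx^3 + (7 - 11·x - 27·x^2 - 9·x^3)·Dx^4  (order 4).
h: a_k = 0, 4, 15/2, 23/2, 109/4, 1293/20, 1621/10, 833/2, 61239/56, 69983/24, …
ICs: h(0) = 0, h′(0) = 4, h′′(0) = 15, h′′′(0) = 69.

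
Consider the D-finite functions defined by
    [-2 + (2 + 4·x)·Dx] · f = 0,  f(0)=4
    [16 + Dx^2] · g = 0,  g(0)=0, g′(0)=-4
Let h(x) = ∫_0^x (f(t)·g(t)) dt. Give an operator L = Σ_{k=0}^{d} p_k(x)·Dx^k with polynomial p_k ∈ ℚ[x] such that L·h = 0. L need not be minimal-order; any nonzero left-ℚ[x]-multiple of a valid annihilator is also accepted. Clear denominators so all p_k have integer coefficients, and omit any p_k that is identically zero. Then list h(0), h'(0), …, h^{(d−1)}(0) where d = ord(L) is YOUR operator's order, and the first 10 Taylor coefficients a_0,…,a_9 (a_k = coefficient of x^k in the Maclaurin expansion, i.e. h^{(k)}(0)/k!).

f: a_k = 4, 4, -2, 2, -5/2, 7/2, -21/4, 33/4, -429/32, 715/32, …
g: a_k = 0, -4, 0, 32/3, 0, -128/15, 0, 1024/315, 0, -2048/2835, …
L₀ := L_f ⊗_s L_g (sym. prod.), ord ≤ 2.
h=∫h₀ ⇒ L = L₀·Dx.
L = (19 + 64·x + 64·x^2)·Dx + (-2 - 4·x)·Dx^2 + (1 + 4·x + 4·x^2)·Dx^3  (order 3).
h: a_k = 0, 0, -8, -16/3, 38/3, 104/15, -341/45, -134/35, 7687/2520, 17/567, …
ICs: h(0) = 0, h′(0) = 0, h′′(0) = -16.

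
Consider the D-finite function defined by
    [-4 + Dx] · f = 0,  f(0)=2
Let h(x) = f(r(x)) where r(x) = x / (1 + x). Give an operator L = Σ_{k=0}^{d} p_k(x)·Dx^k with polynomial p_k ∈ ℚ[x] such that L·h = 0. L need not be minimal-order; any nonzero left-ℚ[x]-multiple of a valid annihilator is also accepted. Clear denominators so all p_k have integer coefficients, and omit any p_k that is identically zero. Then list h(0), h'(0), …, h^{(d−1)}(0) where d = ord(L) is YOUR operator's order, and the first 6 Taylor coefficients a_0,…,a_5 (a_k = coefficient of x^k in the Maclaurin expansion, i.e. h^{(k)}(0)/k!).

f: a_k = 2, 8, 16, 64/3, 64/3, 256/15, …
Change of var in L_f (x↦r) gives L₀.
L = -4 + (1 + 2·x + x^2)·Dx  (order 1).
h: a_k = 2, 8, 8, -8/3, -8/3, 56/15, …
ICs: h(0) = 2.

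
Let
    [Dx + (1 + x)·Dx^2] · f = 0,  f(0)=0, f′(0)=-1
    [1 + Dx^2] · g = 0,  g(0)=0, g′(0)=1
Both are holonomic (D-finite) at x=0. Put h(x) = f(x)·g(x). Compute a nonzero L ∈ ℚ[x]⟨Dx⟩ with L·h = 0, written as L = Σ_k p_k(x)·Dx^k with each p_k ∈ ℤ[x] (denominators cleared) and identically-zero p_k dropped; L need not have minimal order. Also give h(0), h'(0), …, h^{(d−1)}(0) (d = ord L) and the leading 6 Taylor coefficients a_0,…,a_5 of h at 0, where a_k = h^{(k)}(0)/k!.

f: a_k = 0, -1, 1/2, -1/3, 1/4, -1/5, …
g: a_k = 0, 1, 0, -1/6, 0, 1/120, …
Sym-product of L_f,L_g gives L₀ (≤ ord 4).
L = (-3 + 6·x + 19·x^2 + 16·x^3 + 4·x^4) + (4 + 20·x + 24·x^2 + 8·x^3)·Dx + (20·x + 42·x^2 + 32·x^3 + 8·x^4)·Dx^2 + (4 + 20·x + 24·x^2 + 8·x^3)·Dx^3 + (3 + 14·x + 23·x^2 + 16·x^3 + 4·x^4)·Dx^4  (order 4).
h: a_k = 0, 0, -1, 1/2, -1/6, 1/6, …
ICs: h(0) = 0, h′(0) = 0, h′′(0) = -2, h′′′(0) = 3.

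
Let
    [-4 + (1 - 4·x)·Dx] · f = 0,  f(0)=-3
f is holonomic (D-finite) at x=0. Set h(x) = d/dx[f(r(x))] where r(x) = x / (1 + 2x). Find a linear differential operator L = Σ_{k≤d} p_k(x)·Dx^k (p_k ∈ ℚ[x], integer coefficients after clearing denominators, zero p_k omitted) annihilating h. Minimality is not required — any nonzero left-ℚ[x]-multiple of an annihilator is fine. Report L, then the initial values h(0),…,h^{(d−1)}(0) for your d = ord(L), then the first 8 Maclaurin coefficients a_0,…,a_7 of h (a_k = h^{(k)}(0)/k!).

L = 4 + (-1 + 2·x)·Dx  (order 1).
h: a_k = -12, -48, -144, -384, -960, -2304, -5376, -12288, …
ICs: h(0) = -12.

f: a_k = -3, -12, -48, -192, -768, -3072, -12288, -49152, …
Change of var in L_f (x↦r) gives L₀.
h=h₀': d/dx-closure on L₀ ⇒ L.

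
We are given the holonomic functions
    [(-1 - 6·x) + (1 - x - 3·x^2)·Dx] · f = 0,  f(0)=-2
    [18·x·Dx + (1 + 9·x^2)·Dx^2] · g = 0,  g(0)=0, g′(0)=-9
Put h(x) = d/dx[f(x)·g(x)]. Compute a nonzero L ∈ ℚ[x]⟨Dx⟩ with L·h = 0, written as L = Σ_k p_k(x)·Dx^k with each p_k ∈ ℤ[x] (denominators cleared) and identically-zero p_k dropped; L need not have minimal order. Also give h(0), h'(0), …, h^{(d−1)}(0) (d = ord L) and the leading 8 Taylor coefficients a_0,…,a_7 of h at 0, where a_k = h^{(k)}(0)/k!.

f: a_k = -2, -2, -8, -14, -38, -80, -194, -434, …
g: a_k = 0, -9, 0, 27, 0, -729/5, 0, 6561/7, …
L₀ := L_f ⊗_s L_g (sym. prod.), ord ≤ 2.
Derive L from L₀ (diff closure).
L = (-6 + 1134·x^2 + 1944·x^3 + 8748·x^4) + (6 + 42·x + 54·x^2 + 270·x^3 + 1944·x^4 + 5832·x^5)·Dx + (-1 - 2·x - 30·x^2 + 18·x^3 - 108·x^4 + 324·x^5 + 729·x^6)·Dx^2  (order 2).
h: a_k = 18, 36, 54, 288, 2088, 19008/5, 414/5, 535536/35, …
ICs: h(0) = 18, h′(0) = 36.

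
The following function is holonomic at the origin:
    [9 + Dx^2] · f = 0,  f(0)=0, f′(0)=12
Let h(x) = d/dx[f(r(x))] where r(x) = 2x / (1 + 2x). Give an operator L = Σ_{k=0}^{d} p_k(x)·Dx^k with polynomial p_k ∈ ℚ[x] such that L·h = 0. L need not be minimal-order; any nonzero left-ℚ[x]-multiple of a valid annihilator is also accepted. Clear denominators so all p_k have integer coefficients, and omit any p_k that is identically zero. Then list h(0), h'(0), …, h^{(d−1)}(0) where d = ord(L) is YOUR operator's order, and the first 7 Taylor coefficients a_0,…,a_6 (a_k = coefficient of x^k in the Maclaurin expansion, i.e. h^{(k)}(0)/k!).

f: a_k = 0, 12, 0, -18, 0, 81/10, 0, …
Change of var in L_f (x↦r) gives L₀.
h=h₀': d/dx-closure on L₀ ⇒ L.
L = (60 + 96·x + 96·x^2) + (12 + 72·x + 144·x^2 + 96·x^3)·Dx + (1 + 8·x + 24·x^2 + 32·x^3 + 16·x^4)·Dx^2  (order 2).
h: a_k = 24, -96, -144, 2688, -14064, 48960, -619296/5, …
ICs: h(0) = 24, h′(0) = -96.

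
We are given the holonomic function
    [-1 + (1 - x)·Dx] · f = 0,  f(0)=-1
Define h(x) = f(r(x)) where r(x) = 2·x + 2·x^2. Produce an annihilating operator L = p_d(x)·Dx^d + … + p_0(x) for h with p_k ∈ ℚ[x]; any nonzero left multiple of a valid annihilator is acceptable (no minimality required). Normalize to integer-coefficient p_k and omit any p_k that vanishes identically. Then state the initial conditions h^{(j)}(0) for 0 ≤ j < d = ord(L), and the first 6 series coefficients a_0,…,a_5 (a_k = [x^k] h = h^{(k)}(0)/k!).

L = (2 + 4·x) + (-1 + 2·x + 2·x^2)·Dx  (order 1).
h: a_k = -1, -2, -6, -16, -44, -120, …
ICs: h(0) = -1.

f: a_k = -1, -1, -1, -1, -1, -1, …
f∘r: x↦r, Dx↦Dx/r' in L_f ⇒ L₀.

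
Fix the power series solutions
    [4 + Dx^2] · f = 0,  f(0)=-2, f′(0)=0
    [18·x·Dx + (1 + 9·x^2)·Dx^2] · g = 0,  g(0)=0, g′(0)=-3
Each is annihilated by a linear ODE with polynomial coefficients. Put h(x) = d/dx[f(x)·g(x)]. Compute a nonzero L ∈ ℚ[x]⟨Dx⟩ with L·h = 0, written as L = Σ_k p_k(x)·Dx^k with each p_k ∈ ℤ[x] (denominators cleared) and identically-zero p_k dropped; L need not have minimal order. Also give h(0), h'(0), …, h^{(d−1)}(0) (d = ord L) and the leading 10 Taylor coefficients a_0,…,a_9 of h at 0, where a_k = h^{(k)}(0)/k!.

f: a_k = -2, 0, 4, 0, -4/3, 0, 8/45, 0, -4/315, 0, …
g: a_k = 0, -3, 0, 9, 0, -243/5, 0, 2187/7, 0, -2187, …
f·g: L₀ = L_f ⊗_s L_g, ord ≤ 2·2.
h=h₀': d/dx-closure on L₀ ⇒ L.
L = (52480 + 1115424·x^2 + 18751824·x^4 + 15209856·x^6 + 3464208·x^8 - 11337408·x^10 + 34012224·x^12) + (31032·x + 1320624·x^3 + 10701720·x^5 + 13646880·x^7 + 18895680·x^9 + 34012224·x^11)·Dx + (13640 + 300780·x^2 + 4978584·x^4 + 5269212·x^6 + 3621672·x^8 + 2834352·x^10 + 17006112·x^12)·Dx^2 + (7758·x + 330156·x^3 + 2675430·x^5 + 3411720·x^7 + 4723920·x^9 + 8503056·x^11)·Dx^3 + (130 + 5481·x^2 + 72657·x^4 + 366687·x^6 + 688905·x^8 + 1417176·x^10 + 2125764·x^12)·Dx^4  (order 4).
h: a_k = 6, 0, -90, 0, 686, 0, -87338/15, 0, 1792398/35, 0, …
ICs: h(0) = 6, h′(0) = 0, h′′(0) = -180, h′′′(0) = 0.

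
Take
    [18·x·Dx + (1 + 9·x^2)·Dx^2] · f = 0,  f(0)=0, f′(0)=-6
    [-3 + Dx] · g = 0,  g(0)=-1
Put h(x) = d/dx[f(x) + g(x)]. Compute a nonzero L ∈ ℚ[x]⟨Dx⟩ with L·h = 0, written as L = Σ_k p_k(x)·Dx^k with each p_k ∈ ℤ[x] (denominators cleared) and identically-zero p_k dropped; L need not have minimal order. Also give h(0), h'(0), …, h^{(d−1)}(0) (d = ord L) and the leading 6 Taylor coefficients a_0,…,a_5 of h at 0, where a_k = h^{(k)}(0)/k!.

f: a_k = 0, -6, 0, 18, 0, -486/5, …
g: a_k = -1, -3, -9/2, -9/2, -27/8, -81/40, …
Sum ⇒ L₀ = lclm(L_f,L_g) in ℚ(x)⟨Dx⟩.
h₀' ⇒ L via d/dx closure of L₀.
L = (18 - 108·x - 162·x^2) + (-9 + 27·x + 27·x^2 - 81·x^3)·Dx + (1 + 3·x + 9·x^2 + 27·x^3)·Dx^2  (order 2).
h: a_k = -9, -9, 81/2, -27/2, -3969/8, -243/40, …
ICs: h(0) = -9, h′(0) = -9.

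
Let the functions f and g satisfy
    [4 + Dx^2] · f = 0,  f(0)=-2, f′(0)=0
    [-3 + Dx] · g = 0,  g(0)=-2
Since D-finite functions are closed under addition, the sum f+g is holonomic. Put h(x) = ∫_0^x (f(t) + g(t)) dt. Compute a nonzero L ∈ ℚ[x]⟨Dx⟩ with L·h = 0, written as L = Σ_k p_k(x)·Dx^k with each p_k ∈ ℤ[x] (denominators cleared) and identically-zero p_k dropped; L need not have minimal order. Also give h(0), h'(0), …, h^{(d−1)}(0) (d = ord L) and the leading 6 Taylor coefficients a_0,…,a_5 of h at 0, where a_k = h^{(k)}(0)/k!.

f: a_k = -2, 0, 4, 0, -4/3, 0, …
g: a_k = -2, -6, -9, -9, -27/4, -81/20, …
Sum ⇒ L₀ = lclm(L_f,L_g) in ℚ(x)⟨Dx⟩.
h=∫h₀ ⇒ L = L₀·Dx.
L = -12·Dx + 4·Dx^2 - 3·Dx^3 + Dx^4  (order 4).
h: a_k = 0, -4, -3, -5/3, -9/4, -97/60, …
ICs: h(0) = 0, h′(0) = -4, h′′(0) = -6, h′′′(0) = -10.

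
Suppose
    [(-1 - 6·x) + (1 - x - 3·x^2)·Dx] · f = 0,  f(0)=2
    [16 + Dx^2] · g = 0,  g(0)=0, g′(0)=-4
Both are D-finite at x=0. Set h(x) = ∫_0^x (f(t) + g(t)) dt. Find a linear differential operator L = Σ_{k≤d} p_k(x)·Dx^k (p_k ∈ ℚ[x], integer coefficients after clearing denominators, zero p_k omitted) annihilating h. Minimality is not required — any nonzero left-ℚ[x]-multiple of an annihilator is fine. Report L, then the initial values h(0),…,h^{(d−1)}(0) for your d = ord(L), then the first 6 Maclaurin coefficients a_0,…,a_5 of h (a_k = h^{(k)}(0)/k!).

f: a_k = 2, 2, 8, 14, 38, 80, …
g: a_k = 0, -4, 0, 32/3, 0, -128/15, …
Sum ⇒ L₀ = lclm(L_f,L_g) in ℚ(x)⟨Dx⟩.
h=∫₀ˣh₀: take L = L₀·Dx.
L = (464 + 2816·x + 416·x^2 + 2112·x^3 + 5760·x^4 + 6912·x^5)·Dx + (-192 + 304·x + 672·x^2 - 1312·x^3 - 1008·x^4 + 3456·x^5 + 3456·x^6)·Dx^2 + (29 + 176·x + 26·x^2 + 132·x^3 + 360·x^4 + 432·x^5)·Dx^3 + (-12 + 19·x + 42·x^2 - 82·x^3 - 63·x^4 + 216·x^5 + 216·x^6)·Dx^4  (order 4).
h: a_k = 0, 2, -1, 8/3, 37/6, 38/5, …
ICs: h(0) = 0, h′(0) = 2, h′′(0) = -2, h′′′(0) = 16.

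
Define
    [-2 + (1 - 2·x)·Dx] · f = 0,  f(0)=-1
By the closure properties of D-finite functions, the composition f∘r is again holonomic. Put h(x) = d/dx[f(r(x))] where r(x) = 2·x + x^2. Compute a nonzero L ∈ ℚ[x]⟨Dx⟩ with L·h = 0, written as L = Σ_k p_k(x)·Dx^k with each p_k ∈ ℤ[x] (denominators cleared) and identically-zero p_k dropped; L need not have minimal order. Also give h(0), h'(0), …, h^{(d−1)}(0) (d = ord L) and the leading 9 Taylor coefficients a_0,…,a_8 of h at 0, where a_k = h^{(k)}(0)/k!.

f: a_k = -1, -2, -4, -8, -16, -32, -64, -128, -256, …
h₀=f(r): pull back L_f along r ⇒ L₀.
h=h₀': d/dx-closure on L₀ ⇒ L.
L = (9 + 12·x + 6·x^2) + (-1 + 3·x + 6·x^2 + 2·x^3)·Dx  (order 1).
h: a_k = -4, -36, -240, -1424, -7920, -42288, -219520, -1116288, -5587776, …
ICs: h(0) = -4.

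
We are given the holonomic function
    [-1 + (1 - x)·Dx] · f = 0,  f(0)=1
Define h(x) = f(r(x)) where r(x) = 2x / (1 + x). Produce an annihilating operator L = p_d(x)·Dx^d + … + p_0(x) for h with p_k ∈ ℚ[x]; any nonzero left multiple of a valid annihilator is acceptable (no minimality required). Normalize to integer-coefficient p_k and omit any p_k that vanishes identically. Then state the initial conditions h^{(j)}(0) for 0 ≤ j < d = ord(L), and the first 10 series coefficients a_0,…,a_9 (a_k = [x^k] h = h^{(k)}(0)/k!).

L = 2 + (-1 + x^2)·Dx  (order 1).
h: a_k = 1, 2, 2, 2, 2, 2, 2, 2, 2, 2, …
ICs: h(0) = 1.

f: a_k = 1, 1, 1, 1, 1, 1, 1, 1, 1, 1, …
L₀ from L_f via x↦r, Dx↦r'^{-1}Dx.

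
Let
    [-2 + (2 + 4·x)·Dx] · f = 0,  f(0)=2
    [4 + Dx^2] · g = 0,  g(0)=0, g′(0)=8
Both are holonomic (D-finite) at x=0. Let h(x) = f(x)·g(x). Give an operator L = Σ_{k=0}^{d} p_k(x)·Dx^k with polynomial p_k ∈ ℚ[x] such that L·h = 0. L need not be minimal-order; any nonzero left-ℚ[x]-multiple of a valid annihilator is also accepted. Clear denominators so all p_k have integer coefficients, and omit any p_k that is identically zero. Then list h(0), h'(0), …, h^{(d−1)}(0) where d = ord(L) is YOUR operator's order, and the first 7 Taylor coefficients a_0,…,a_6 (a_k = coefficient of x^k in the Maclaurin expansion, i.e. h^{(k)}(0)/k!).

f: a_k = 2, 2, -1, 1, -5/4, 7/4, -21/8, …
g: a_k = 0, 8, 0, -16/3, 0, 16/15, 0, …
h₀=f·g: eliminate ⇒ L₀, order ≤ 1·2.
L = (7 + 16·x + 16·x^2) + (-2 - 4·x)·Dx + (1 + 4·x + 4·x^2)·Dx^2  (order 2).
h: a_k = 0, 16, 16, -56/3, -8/3, -38/15, 54/5, …
ICs: h(0) = 0, h′(0) = 16.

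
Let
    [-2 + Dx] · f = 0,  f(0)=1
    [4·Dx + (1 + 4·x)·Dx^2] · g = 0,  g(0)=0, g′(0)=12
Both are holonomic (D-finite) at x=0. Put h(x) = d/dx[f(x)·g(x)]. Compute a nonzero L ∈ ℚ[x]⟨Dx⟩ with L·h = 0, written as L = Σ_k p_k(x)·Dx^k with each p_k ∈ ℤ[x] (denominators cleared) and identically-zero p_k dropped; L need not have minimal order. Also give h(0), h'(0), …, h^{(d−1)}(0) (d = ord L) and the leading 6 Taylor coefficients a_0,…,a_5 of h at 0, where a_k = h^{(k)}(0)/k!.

L = (20 - 32·x + 64·x^2) + (-8 + 16·x - 64·x^2)·Dx + (-1 + 16·x^2)·Dx^2  (order 2).
h: a_k = 12, 0, 120, -384, 1672, -6784, …
ICs: h(0) = 12, h′(0) = 0.

f: a_k = 1, 2, 2, 4/3, 2/3, 4/15, …
g: a_k = 0, 12, -24, 64, -192, 3072/5, …
h₀=f·g: eliminate ⇒ L₀, order ≤ 1·2.
Differentiate: ansatz ord ≤ ord L₀ ⇒ L.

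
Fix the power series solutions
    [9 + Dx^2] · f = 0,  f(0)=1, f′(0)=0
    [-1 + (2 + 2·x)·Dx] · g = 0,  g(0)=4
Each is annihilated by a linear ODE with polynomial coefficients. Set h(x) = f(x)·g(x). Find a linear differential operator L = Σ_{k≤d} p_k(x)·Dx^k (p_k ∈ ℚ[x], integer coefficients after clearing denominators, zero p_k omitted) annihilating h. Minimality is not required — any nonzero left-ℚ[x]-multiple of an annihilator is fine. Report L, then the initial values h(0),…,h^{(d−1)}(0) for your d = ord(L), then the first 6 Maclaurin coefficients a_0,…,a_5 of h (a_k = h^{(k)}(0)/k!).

f: a_k = 1, 0, -9/2, 0, 27/8, 0, …
g: a_k = 4, 2, -1/2, 1/4, -5/32, 7/64, …
h₀=f·g: eliminate ⇒ L₀, order ≤ 2·1.
L = (39 + 72·x + 36·x^2) + (-4 - 4·x)·Dx + (4 + 8·x + 4·x^2)·Dx^2  (order 2).
h: a_k = 4, 2, -37/2, -35/4, 499/32, 367/64, …
ICs: h(0) = 4, h′(0) = 2.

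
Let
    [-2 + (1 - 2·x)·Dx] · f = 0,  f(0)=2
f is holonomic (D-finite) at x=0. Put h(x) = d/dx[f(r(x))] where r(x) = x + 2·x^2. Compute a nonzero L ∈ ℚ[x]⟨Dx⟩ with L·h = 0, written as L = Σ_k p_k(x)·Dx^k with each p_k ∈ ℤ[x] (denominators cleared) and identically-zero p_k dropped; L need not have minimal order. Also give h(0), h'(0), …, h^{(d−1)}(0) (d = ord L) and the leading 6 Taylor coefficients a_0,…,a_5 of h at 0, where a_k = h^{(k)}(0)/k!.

L = (8 + 24·x + 48·x^2) + (-1 - 2·x + 12·x^2 + 16·x^3)·Dx  (order 1).
h: a_k = 4, 32, 144, 640, 2560, 9984, …
ICs: h(0) = 4.

f: a_k = 2, 4, 8, 16, 32, 64, …
Substitute x→r, Dx→(1/r')Dx; clear ⇒ L₀.
Derive L from L₀ (diff closure).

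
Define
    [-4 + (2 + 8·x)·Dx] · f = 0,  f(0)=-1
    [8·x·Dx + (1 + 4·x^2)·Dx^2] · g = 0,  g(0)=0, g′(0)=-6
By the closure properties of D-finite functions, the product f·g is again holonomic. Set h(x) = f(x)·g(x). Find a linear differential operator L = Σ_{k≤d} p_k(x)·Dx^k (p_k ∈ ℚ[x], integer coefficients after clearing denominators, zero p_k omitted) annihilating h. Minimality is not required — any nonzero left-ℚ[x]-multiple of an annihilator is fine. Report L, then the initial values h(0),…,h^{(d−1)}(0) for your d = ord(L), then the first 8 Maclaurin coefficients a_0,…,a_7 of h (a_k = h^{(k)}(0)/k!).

f: a_k = -1, -2, 2, -4, 10, -28, 84, -264, …
g: a_k = 0, -6, 0, 8, 0, -96/5, 0, 384/7, …
Sym-product of L_f,L_g gives L₀ (≤ ord 2).
L = (12 - 16·x - 16·x^2) + (-4 - 8·x + 48·x^2 + 64·x^3)·Dx + (1 + 8·x + 20·x^2 + 32·x^3 + 64·x^4)·Dx^2  (order 2).
h: a_k = 0, 6, 12, -20, 8, -124/5, 872/5, -18104/35, …
ICs: h(0) = 0, h′(0) = 6.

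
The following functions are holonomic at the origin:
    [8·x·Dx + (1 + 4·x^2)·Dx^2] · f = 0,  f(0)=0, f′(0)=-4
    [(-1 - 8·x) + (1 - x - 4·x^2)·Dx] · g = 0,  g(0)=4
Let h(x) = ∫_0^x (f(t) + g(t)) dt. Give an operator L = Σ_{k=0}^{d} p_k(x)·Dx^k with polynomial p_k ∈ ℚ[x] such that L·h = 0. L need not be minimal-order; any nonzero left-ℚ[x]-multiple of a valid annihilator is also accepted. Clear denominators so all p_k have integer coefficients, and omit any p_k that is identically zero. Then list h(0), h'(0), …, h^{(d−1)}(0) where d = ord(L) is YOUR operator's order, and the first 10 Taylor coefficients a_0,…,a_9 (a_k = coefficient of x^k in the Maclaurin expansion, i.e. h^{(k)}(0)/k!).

L = (40 - 160·x - 2272·x^2 - 4608·x^3 - 16896·x^4 - 6144·x^6)·Dx^2 + (-31 - 264·x - 364·x^2 - 2208·x^3 - 4160·x^4 - 12800·x^5 - 768·x^6 - 6144·x^7)·Dx^3 + (5 + 11·x + 80·x^2 - 116·x^3 - 80·x^4 - 704·x^5 - 1536·x^6 - 256·x^7 - 1024·x^8)·Dx^4  (order 4).
h: a_k = 0, 4, 0, 20/3, 31/3, 116/5, 206/5, 724/7, 3151/14, 4660/9, …
ICs: h(0) = 0, h′(0) = 4, h′′(0) = 0, h′′′(0) = 40.

f: a_k = 0, -4, 0, 16/3, 0, -64/5, 0, 256/7, 0, -1024/9, …
g: a_k = 4, 4, 20, 36, 116, 260, 724, 1764, 4660, 11716, …
f+g: L₀ = lclm(L_f,L_g), ord ≤ 2+1.
h=∫₀ˣh₀: take L = L₀·Dx.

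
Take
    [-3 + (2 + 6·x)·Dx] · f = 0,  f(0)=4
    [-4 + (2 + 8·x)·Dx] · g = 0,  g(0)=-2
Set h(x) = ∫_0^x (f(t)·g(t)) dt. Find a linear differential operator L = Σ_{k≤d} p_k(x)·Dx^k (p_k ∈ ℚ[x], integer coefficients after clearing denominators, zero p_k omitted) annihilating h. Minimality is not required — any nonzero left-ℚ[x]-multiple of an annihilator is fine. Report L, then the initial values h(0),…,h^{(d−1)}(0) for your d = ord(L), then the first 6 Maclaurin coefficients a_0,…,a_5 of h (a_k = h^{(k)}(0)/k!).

L = (-7 - 24·x)·Dx + (2 + 14·x + 24·x^2)·Dx^2  (order 2).
h: a_k = 0, -8, -14, 1/3, -7/8, 197/80, …
ICs: h(0) = 0, h′(0) = -8.

f: a_k = 4, 6, -9/2, 27/4, -405/32, 1701/64, …
g: a_k = -2, -4, 4, -8, 20, -56, …
L₀ := L_f ⊗_s L_g (sym. prod.), ord ≤ 1.
Integrate: L := L₀·Dx.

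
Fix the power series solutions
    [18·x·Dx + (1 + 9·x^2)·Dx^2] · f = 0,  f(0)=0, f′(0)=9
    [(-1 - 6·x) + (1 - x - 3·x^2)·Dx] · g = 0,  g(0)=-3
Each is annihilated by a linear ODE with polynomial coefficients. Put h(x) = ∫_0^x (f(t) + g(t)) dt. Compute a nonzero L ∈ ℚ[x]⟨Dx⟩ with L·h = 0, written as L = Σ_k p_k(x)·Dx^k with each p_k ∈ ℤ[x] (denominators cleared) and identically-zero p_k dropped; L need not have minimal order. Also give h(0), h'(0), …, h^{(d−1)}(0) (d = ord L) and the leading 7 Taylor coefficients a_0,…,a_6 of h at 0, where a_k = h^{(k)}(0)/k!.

L = (72 - 288·x - 4428·x^2 - 9720·x^3 - 33534·x^4 - 13122·x^6)·Dx^2 + (-30 - 180·x - 144·x^2 - 1728·x^3 - 9153·x^4 - 23814·x^5 - 2187·x^6 - 13122·x^7)·Dx^3 + (4 + 14·x + 114·x^2 - 36·x^3 + 459·x^4 - 1539·x^5 - 2430·x^6 - 729·x^7 - 2187·x^8)·Dx^4  (order 4).
h: a_k = 0, -3, 3, -4, -12, -57/5, 43/10, …
ICs: h(0) = 0, h′(0) = -3, h′′(0) = 6, h′′′(0) = -24.

f: a_k = 0, 9, 0, -27, 0, 729/5, 0, …
g: a_k = -3, -3, -12, -21, -57, -120, -291, …
f+g: L₀ = lclm(L_f,L_g), ord ≤ 2+1.
∫: right-multiply L₀ by Dx.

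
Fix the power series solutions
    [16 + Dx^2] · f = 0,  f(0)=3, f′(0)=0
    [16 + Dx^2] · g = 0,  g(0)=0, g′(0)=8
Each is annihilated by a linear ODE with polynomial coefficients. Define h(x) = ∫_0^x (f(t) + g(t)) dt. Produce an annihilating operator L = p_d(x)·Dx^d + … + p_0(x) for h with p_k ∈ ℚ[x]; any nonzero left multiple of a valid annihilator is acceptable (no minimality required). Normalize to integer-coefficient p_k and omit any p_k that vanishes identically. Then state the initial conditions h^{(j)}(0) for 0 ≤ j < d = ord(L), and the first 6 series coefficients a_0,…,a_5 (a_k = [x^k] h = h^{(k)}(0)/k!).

f: a_k = 3, 0, -24, 0, 32, 0, …
g: a_k = 0, 8, 0, -64/3, 0, 256/15, …
Sum ⇒ L₀ = lclm(L_f,L_g) in ℚ(x)⟨Dx⟩.
Integrate: L := L₀·Dx.
L = 16·Dx + Dx^3  (order 3).
h: a_k = 0, 3, 4, -8, -16/3, 32/5, …
ICs: h(0) = 0, h′(0) = 3, h′′(0) = 8.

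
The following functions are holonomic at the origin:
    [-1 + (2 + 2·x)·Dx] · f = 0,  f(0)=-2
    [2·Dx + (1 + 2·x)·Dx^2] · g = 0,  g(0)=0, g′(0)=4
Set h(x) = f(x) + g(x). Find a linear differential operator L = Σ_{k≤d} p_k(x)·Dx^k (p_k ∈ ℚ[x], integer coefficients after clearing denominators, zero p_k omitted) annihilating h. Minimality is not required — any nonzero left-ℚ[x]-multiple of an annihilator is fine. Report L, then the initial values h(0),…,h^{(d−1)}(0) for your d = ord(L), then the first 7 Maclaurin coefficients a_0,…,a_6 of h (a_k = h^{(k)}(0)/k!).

L = (10 + 4·x)·Dx + (29 + 52·x + 20·x^2)·Dx^2 + (6 + 22·x + 24·x^2 + 8·x^3)·Dx^3  (order 3).
h: a_k = -2, 3, -15/4, 125/24, -507/64, 8157/640, -32705/1536, …
ICs: h(0) = -2, h′(0) = 3, h′′(0) = -15/2.

f: a_k = -2, -1, 1/4, -1/8, 5/64, -7/128, 21/512, …
g: a_k = 0, 4, -4, 16/3, -8, 64/5, -64/3, …
h₀=f+g: left-lcm gives L₀, ord ≤ 3.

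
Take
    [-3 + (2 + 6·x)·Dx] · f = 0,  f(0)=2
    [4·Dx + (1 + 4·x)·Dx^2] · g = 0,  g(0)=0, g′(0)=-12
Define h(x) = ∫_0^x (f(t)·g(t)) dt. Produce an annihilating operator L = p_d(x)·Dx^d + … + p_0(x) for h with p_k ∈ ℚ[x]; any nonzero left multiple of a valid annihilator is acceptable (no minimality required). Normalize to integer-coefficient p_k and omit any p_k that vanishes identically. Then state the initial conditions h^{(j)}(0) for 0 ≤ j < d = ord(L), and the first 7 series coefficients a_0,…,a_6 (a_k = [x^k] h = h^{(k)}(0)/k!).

f: a_k = 2, 3, -9/4, 27/8, -405/64, 1701/128, -15309/512, …
g: a_k = 0, -12, 24, -64, 192, -3072/5, 2048, …
f·g: L₀ = L_f ⊗_s L_g, ord ≤ 1·2.
h=∫₀ˣh₀: take L = L₀·Dx.
L = (3 + 36·x)·Dx + (4 + 12·x)·Dx^2 + (4 + 40·x + 132·x^2 + 144·x^3)·Dx^3  (order 3).
h: a_k = 0, 0, -12, 4, -29/4, 39/2, -9383/160, …
ICs: h(0) = 0, h′(0) = 0, h′′(0) = -24.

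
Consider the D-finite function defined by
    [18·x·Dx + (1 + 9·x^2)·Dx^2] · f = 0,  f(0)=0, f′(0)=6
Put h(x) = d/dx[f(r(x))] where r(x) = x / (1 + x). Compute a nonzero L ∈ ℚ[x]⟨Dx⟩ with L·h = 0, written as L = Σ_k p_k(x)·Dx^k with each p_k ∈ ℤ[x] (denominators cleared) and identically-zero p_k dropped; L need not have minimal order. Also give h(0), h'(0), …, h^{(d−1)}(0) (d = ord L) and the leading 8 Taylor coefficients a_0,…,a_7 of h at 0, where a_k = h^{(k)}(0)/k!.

f: a_k = 0, 6, 0, -18, 0, 486/5, 0, -4374/7, …
f∘r: x↦r, Dx↦Dx/r' in L_f ⇒ L₀.
h₀' ⇒ L via d/dx closure of L₀.
L = (2 + 20·x) + (1 + 2·x + 10·x^2)·Dx  (order 1).
h: a_k = 6, -12, -36, 192, -24, -1872, 3984, 10752, …
ICs: h(0) = 6.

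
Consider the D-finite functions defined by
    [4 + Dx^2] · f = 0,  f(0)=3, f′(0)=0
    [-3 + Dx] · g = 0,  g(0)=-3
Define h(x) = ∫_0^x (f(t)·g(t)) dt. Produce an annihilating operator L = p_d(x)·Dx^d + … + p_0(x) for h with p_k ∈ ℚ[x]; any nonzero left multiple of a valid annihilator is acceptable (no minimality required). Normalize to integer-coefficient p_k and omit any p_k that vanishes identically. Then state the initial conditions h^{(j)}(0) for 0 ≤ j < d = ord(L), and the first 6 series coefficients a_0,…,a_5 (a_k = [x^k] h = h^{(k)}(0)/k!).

L = 13·Dx - 6·Dx^2 + Dx^3  (order 3).
h: a_k = 0, -9, -27/2, -15/2, 27/8, 357/40, …
ICs: h(0) = 0, h′(0) = -9, h′′(0) = -27.

f: a_k = 3, 0, -6, 0, 2, 0, …
g: a_k = -3, -9, -27/2, -27/2, -81/8, -243/40, …
f·g: L₀ = L_f ⊗_s L_g, ord ≤ 2·1.
Integrate: L := L₀·Dx.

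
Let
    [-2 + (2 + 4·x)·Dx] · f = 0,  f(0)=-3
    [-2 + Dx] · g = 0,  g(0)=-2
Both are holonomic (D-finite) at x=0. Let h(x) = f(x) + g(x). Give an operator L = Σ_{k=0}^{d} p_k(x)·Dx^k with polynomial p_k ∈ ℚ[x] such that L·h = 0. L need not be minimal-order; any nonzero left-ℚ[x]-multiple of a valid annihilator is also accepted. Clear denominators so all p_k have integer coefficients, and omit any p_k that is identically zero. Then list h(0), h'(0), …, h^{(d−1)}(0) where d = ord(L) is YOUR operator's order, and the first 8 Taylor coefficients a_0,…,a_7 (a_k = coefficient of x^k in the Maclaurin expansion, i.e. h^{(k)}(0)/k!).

L = (6 + 8·x) + (-5 - 16·x - 16·x^2)·Dx + (1 + 6·x + 8·x^2)·Dx^2  (order 2).
h: a_k = -5, -7, -5/2, -25/6, 13/24, -379/120, 2707/720, -31441/5040, …
ICs: h(0) = -5, h′(0) = -7.

f: a_k = -3, -3, 3/2, -3/2, 15/8, -21/8, 63/16, -99/16, …
g: a_k = -2, -4, -4, -8/3, -4/3, -8/15, -8/45, -16/315, …
Sum ⇒ L₀ = lclm(L_f,L_g) in ℚ(x)⟨Dx⟩.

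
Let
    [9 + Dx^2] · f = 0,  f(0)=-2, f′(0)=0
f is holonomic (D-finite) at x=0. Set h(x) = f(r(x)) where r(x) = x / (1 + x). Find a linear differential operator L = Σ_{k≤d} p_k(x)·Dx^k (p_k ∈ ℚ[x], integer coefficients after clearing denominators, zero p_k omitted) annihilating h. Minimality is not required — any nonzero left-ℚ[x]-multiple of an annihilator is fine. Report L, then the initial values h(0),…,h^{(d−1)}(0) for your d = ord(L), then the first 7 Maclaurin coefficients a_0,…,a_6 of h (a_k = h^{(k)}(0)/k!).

f: a_k = -2, 0, 9, 0, -27/4, 0, 81/40, …
L₀ from L_f via x↦r, Dx↦r'^{-1}Dx.
L = 9 + (2 + 6·x + 6·x^2 + 2·x^3)·Dx + (1 + 4·x + 6·x^2 + 4·x^3 + x^4)·Dx^2  (order 2).
h: a_k = -2, 0, 9, -18, 81/4, -9, -819/40, …
ICs: h(0) = -2, h′(0) = 0.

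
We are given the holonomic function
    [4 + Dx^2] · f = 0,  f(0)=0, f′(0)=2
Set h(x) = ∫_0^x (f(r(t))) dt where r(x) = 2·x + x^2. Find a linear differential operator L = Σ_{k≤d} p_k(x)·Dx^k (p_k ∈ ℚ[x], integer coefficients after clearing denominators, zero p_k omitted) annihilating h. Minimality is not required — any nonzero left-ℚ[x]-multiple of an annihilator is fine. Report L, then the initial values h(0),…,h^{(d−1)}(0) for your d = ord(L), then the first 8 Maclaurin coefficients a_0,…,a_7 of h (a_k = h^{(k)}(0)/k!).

f: a_k = 0, 2, 0, -4/3, 0, 4/15, 0, -8/315, …
L₀ from L_f via x↦r, Dx↦r'^{-1}Dx.
h=∫h₀ ⇒ L = L₀·Dx.
L = (16 + 48·x + 48·x^2 + 16·x^3)·Dx - Dx^2 + (1 + x)·Dx^3  (order 3).
h: a_k = 0, 0, 2, 2/3, -8/3, -16/5, 4/45, 20/7, …
ICs: h(0) = 0, h′(0) = 0, h′′(0) = 4.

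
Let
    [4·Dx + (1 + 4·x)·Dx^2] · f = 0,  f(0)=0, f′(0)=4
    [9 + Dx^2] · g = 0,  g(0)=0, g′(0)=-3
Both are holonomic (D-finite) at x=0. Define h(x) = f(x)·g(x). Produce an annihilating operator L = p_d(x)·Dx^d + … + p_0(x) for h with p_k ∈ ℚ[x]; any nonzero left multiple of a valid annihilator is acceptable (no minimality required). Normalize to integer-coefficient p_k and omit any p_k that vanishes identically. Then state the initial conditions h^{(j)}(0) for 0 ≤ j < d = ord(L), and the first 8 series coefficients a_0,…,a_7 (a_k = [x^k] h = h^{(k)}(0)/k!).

L = (-2043 - 1296·x + 44064·x^2 + 186624·x^3 + 186624·x^4) + (72 + 5472·x + 31104·x^2 + 41472·x^3)·Dx + (-182 + 864·x + 12096·x^2 + 41472·x^3 + 41472·x^4)·Dx^2 + (8 + 608·x + 3456·x^2 + 4608·x^3)·Dx^3 + (5 + 112·x + 800·x^2 + 2304·x^3 + 2304·x^4)·Dx^4  (order 4).
h: a_k = 0, 0, -12, 24, -46, 156, -1053/2, 8881/5, …
ICs: h(0) = 0, h′(0) = 0, h′′(0) = -24, h′′′(0) = 144.

f: a_k = 0, 4, -8, 64/3, -64, 1024/5, -2048/3, 16384/7, …
g: a_k = 0, -3, 0, 9/2, 0, -81/40, 0, 243/560, …
f·g: L₀ = L_f ⊗_s L_g, ord ≤ 2·2.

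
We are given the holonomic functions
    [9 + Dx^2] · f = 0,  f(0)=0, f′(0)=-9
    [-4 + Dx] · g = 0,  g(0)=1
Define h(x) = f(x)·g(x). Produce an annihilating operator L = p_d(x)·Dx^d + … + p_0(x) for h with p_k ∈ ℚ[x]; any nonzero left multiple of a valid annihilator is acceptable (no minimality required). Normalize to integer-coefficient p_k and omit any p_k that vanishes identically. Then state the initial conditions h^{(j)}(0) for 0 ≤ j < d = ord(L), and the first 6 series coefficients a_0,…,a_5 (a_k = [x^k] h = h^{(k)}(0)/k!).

f: a_k = 0, -9, 0, 27/2, 0, -243/40, …
g: a_k = 1, 4, 8, 32/3, 32/3, 128/15, …
L₀ := L_f ⊗_s L_g (sym. prod.), ord ≤ 2.
L = 25 - 8·Dx + Dx^2  (order 2).
h: a_k = 0, -9, -36, -117/2, -42, 237/40, …
ICs: h(0) = 0, h′(0) = -9.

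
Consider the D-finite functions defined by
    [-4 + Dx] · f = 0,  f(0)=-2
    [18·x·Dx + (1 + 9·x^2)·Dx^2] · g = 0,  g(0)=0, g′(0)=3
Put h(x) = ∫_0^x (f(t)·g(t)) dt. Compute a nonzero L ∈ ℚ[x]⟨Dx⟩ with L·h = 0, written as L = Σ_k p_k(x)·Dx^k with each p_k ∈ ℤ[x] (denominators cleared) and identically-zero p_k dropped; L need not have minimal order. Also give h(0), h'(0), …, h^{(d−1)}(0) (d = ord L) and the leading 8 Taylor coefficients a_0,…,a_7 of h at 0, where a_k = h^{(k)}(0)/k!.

L = (16 - 72·x + 144·x^2)·Dx + (-8 + 18·x - 72·x^2)·Dx^2 + (1 + 9·x^2)·Dx^3  (order 3).
h: a_k = 0, 0, -3, -8, -15/2, 8/5, -43/15, -248/7, …
ICs: h(0) = 0, h′(0) = 0, h′′(0) = -6.

f: a_k = -2, -8, -16, -64/3, -64/3, -256/15, -512/45, -2048/315, …
g: a_k = 0, 3, 0, -9, 0, 243/5, 0, -2187/7, …
Product ⇒ symmetric product L₀, ord ≤ 2.
Integrate: L := L₀·Dx.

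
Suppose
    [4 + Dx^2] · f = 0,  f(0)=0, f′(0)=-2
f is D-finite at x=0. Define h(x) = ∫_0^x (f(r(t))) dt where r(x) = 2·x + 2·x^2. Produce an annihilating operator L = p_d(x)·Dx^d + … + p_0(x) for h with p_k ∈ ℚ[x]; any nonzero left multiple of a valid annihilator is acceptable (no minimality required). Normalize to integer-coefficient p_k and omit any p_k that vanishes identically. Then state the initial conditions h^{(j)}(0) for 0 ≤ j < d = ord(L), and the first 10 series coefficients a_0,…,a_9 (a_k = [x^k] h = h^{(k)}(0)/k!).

L = (16 + 96·x + 192·x^2 + 128·x^3)·Dx - 2·Dx^2 + (1 + 2·x)·Dx^3  (order 3).
h: a_k = 0, 0, -2, -4/3, 8/3, 32/5, 176/45, -32/7, -3232/315, -2816/405, …
ICs: h(0) = 0, h′(0) = 0, h′′(0) = -4.

f: a_k = 0, -2, 0, 4/3, 0, -4/15, 0, 8/315, 0, -4/2835, …
h₀=f(r): pull back L_f along r ⇒ L₀.
∫: right-multiply L₀ by Dx.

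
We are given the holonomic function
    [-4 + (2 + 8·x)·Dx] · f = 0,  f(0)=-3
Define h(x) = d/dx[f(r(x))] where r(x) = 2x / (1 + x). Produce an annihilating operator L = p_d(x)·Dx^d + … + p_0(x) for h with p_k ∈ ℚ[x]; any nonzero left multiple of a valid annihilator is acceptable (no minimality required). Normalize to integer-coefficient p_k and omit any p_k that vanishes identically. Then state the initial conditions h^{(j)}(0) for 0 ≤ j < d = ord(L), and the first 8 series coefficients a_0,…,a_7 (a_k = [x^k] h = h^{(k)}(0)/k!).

f: a_k = -3, -6, 6, -12, 30, -84, 252, -792, …
L₀ from L_f via x↦r, Dx↦r'^{-1}Dx.
Differentiate: ansatz ord ≤ ord L₀ ⇒ L.
L = (-6 - 18·x) + (-1 - 10·x - 9·x^2)·Dx  (order 1).
h: a_k = -12, 72, -468, 3408, -26460, 212760, -1747620, 14562720, …
ICs: h(0) = -12.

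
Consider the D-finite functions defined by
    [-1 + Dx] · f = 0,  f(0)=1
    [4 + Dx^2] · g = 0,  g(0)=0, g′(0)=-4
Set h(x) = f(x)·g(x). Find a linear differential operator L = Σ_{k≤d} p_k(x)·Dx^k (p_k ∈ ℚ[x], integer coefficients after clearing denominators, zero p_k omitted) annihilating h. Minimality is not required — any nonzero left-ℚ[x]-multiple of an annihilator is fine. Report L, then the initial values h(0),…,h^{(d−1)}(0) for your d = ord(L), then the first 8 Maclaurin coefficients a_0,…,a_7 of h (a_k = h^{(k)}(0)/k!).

L = 5 - 2·Dx + Dx^2  (order 2).
h: a_k = 0, -4, -4, 2/3, 2, 19/30, -11/90, -139/1260, …
ICs: h(0) = 0, h′(0) = -4.

f: a_k = 1, 1, 1/2, 1/6, 1/24, 1/120, 1/720, 1/5040, …
g: a_k = 0, -4, 0, 8/3, 0, -8/15, 0, 16/315, …
Product ⇒ symmetric product L₀, ord ≤ 2.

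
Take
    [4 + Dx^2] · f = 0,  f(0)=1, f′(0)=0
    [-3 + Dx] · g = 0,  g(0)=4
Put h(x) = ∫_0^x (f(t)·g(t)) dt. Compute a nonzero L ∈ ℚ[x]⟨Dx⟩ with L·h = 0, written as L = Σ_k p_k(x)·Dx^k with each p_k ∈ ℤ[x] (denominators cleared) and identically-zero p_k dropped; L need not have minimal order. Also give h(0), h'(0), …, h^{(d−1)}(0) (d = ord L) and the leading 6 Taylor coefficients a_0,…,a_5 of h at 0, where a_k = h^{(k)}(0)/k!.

L = 13·Dx - 6·Dx^2 + Dx^3  (order 3).
h: a_k = 0, 4, 6, 10/3, -3/2, -119/30, …
ICs: h(0) = 0, h′(0) = 4, h′′(0) = 12.

f: a_k = 1, 0, -2, 0, 2/3, 0, …
g: a_k = 4, 12, 18, 18, 27/2, 81/10, …
f·g: L₀ = L_f ⊗_s L_g, ord ≤ 2·1.
h=∫h₀ ⇒ L = L₀·Dx.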